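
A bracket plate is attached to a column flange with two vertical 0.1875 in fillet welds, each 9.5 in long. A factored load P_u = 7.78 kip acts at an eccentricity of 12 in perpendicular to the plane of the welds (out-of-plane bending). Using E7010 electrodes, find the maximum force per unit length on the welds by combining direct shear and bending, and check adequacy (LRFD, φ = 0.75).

f_max ≈ 3.13 kip/in; adequate

E70XX → F_EXX = 70 ksi.
L_w = 2 × 9.5 = 19 in; section modulus (unit throat) S = 2 × L²/6 = 30.08 in².
Direct shear f_v = P/L_w = 7.78/19 = 0.4095 kip/in.
Moment M = P × e = 7.78 × 12 = 93.36 kip·in; bending f_b = M/S = 3.103 kip/in.
f_max = √(f_v² + f_b²) = √(0.4095² + 3.103²) = 3.13 kip/in.
φr_n = 0.75 × 0.6 × 70 × (0.707 × 0.1875) = 4.176 kip/in → adequate.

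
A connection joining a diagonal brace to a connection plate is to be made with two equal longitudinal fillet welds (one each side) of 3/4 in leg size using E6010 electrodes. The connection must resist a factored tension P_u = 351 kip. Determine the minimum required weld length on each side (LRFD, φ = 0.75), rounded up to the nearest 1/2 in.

L = 12.5 in on each side

E60XX → F_EXX = 60 ksi.
Throat t_e = 0.707 × 0.75 = 0.5302 in.
φr_n = 0.75 × 0.6 × 60 × 0.5302 = 14.32 kip/in.
L_req = P_u / φr_n = 351 / 14.32 = 24.52 in total.
Per side: 24.52 / 2 = 12.26 in.
Round up → use L = 12.5 in on each side.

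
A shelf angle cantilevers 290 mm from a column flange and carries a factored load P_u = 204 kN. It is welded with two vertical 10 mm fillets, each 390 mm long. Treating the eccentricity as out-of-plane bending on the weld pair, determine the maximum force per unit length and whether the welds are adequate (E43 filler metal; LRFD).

f_max ≈ 1200 N/mm; adequate

E43XX → F_EXX = 430 MPa.
L_w = 2 × 390 = 780 mm; section modulus (unit throat) S = 2 × L²/6 = 50700 mm².
Direct shear f_v = P/L_w = 204×10³/780 = 261.5 N/mm.
Moment M = P × e = 204×10³ × 290 = 59160000 N·mm; bending f_b = M/S = 1167 N/mm.
f_max = √(f_v² + f_b²) = √(261.5² + 1167²) = 1196 N/mm.
φr_n = 0.75 × 0.6 × 430 × (0.707 × 10) = 1368 N/mm → adequate.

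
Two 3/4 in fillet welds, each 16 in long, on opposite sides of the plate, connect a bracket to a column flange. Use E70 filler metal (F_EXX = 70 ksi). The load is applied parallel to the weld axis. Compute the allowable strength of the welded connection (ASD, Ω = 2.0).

Effective throat t_e = 0.707 × 0.75 = 0.5302 in.
Total length L = 32 in; A_we = 0.5302 × 32 = 16.97 in².
F_nw = 0.6 F_EXX = 0.6 × 70 = 42 ksi.
R_n = 42 × 16.97 = 712.7 kip; R_n/Ω = 712.7/2.0 = 356.3 kip.

R_n/Ω ≈ 356 kip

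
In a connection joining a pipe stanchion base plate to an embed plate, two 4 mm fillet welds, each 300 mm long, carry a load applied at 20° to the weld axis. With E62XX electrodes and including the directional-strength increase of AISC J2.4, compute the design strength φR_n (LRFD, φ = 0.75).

φR_n ≈ 521 kN

E62XX → F_EXX = 620 MPa.
t_e = 0.707 × 4 = 2.828 mm; A_we = 2.828 × 600 = 1697 mm².
Directional factor: 1.0 + 0.5 sin^1.5(20°) = 1.1.
F_nw = 0.6 × 620 × 1.1 = 409.2 MPa.
φR_n = 0.75 × 409.2 × 1697 × 10⁻³ = 520.8 kN.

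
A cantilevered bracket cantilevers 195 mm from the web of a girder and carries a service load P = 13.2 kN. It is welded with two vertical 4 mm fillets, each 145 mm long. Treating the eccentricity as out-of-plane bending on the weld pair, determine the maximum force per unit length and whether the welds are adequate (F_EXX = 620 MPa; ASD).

L_w = 2 × 145 = 290 mm; section modulus (unit throat) S = 2 × L²/6 = 7008 mm².
Direct shear f_v = P/L_w = 13.2×10³/290 = 45.52 N/mm.
Moment M = P × e = 13.2×10³ × 195 = 2574000 N·mm; bending f_b = M/S = 367.3 N/mm.
f_max = √(f_v² + f_b²) = √(45.52² + 367.3²) = 370.1 N/mm.
r_n/Ω = (1/2.0) × 0.6 × 620 × (0.707 × 4) = 526 N/mm → adequate.

f_max ≈ 370 N/mm; adequate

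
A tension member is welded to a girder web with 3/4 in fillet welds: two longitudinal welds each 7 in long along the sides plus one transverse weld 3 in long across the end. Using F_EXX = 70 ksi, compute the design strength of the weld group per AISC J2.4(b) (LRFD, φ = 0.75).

t_e = 0.707 × 0.75 = 0.5302 in.
R_nwl = 0.6 × 70 × 0.5302 × 14 = 311.8 kip (longitudinal, 2 welds).
R_nwt = 0.6 × 70 × 0.5302 × 3 = 66.81 kip (transverse, base value).
(i) R_nwl + R_nwt = 378.6 kip; (ii) 0.85 R_nwl + 1.5 R_nwt = 365.2 kip.
R_n = max = 378.6 kip [governs: (i)]; φR_n = 283.9 kip.

φR_n ≈ 284 kip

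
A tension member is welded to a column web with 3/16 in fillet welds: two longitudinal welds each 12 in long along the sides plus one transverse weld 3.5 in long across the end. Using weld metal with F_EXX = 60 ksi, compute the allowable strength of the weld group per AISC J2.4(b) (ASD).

t_e = 0.707 × 0.1875 = 0.1326 in.
R_nwl = 0.6 × 60 × 0.1326 × 24 = 114.5 kip (longitudinal, 2 welds).
R_nwt = 0.6 × 60 × 0.1326 × 3.5 = 16.7 kip (transverse, base value).
(i) R_nwl + R_nwt = 131.2 kip; (ii) 0.85 R_nwl + 1.5 R_nwt = 122.4 kip.
R_n = max = 131.2 kip [governs: (i)]; R_n/Ω = 65.62 kip.

R_n/Ω ≈ 65.6 kip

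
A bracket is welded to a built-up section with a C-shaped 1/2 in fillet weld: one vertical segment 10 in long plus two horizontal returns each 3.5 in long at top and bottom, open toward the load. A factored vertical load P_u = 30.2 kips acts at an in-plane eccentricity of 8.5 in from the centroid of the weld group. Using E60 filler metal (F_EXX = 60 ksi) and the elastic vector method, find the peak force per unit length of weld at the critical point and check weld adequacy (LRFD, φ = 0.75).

f_max ≈ 6.34 kip/in; adequate

Total weld length L_w = 17 in. Treat welds as unit-width lines.
Centroid: x̄ = 2×3.5×1.75 / 17 = 0.7206 in from the vertical weld.
Polar moment about centroid: J = I_x + I_y = [10³/12 + 2×3.5×5²] + [10×0.7206² + 2(3.5³/12 + 3.5×1.029²)] = 278.1 in³.
Direct shear f_v = P/L_w = 30.2 / 17 = 1.776 kip/in (vertical).
Torsion M = P·e = 30.2 × 8.5 = 256.7 kip·in.
Critical point at (x, y) = (2.779, 5) from centroid. f_tx = M·y/J = 4.615 kip/in; f_ty = M·x/J = 2.566 kip/in.
Resultant f_max = √[f_tx² + (f_v + f_ty)²] = √[4.615² + (1.776 + 2.566)²] = 6.337 kip/in.
Capacity per unit length: φr_n = 0.75 × 0.6 × 60 × (0.707 × 0.5) = 9.544 kip/in.
6.337 ≤ 9.544 → adequate.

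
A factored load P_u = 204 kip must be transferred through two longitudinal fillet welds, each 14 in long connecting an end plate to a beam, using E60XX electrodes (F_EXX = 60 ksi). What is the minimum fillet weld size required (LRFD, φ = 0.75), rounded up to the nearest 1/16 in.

w = 7/16 in

Total weld length L = 28 in.
Required throat t_e = P_u / (φ × 0.6 F_EXX × L) = 204 / (0.75 × 0.6 × 60 × 28) = 0.2698 in.
Required leg w = t_e / 0.707 = 0.3817 in → use 7/16 in.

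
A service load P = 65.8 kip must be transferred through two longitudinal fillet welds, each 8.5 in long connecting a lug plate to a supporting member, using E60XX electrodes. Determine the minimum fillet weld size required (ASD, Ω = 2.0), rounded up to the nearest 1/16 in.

w = 5/16 in

E60XX → F_EXX = 60 ksi.
Total weld length L = 17 in.
Required throat t_e = P × Ω / (0.6 F_EXX × L) = 65.8 × 2.0 / (0.6 × 60 × 17) = 0.215 in.
Required leg w = t_e / 0.707 = 0.3041 in → use 5/16 in.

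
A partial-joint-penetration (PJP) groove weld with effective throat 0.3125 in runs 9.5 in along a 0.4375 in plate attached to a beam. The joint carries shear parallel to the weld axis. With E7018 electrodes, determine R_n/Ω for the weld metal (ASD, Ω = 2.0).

R_n/Ω ≈ 62.3 kips

E70XX → F_EXX = 70 ksi.
Effective throat (given) t_e = 0.3125 in.
A_we = 0.3125 × 9.5 = 2.969 in².
F_nw = 0.6 F_EXX = 42 ksi.
R_n/Ω = (42 × 2.969) / 2.0 = 62.34 kips.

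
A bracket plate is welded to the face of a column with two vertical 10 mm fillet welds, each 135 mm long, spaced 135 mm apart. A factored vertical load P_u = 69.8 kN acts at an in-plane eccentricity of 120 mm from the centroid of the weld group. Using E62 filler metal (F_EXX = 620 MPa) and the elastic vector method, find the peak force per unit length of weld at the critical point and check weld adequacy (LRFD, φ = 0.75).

f_max ≈ 695 N/mm; adequate

Total weld length L_w = 270 mm. Treat welds as unit-width lines.
Polar moment about centroid: J = 2[d³/12 + d(b/2)²] = 2[135³/12 + 135×67.5²] = 1640000 mm³.
Direct shear f_v = P/L_w = 69.8×10³ / 270 = 258.5 N/mm (vertical).
Torsion M = P·e = 69.8×10³ × 120 = 8376000 N·mm.
Critical point at (x, y) = (67.5, 67.5) from centroid. f_tx = M·y/J = 344.7 N/mm; f_ty = M·x/J = 344.7 N/mm.
Resultant f_max = √[f_tx² + (f_v + f_ty)²] = √[344.7² + (258.5 + 344.7)²] = 694.7 N/mm.
Capacity per unit length: φr_n = 0.75 × 0.6 × 620 × (0.707 × 10) = 1973 N/mm.
694.7 ≤ 1973 → adequate.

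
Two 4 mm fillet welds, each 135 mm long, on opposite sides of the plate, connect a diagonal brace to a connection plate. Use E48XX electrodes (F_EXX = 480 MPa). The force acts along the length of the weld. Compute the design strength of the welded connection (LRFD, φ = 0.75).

Effective throat t_e = 0.707 × 4 = 2.828 mm.
Total length L = 270 mm; A_we = 2.828 × 270 = 763.6 mm².
F_nw = 0.6 F_EXX = 0.6 × 480 = 288 MPa.
φR_n = 0.75 × 288 × 763.6 × 10⁻³ = 164.9 kN.

φR_n ≈ 165 kN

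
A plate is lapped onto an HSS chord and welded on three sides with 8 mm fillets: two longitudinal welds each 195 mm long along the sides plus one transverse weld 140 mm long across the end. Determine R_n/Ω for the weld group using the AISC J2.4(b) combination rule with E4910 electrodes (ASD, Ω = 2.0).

R_n/Ω ≈ 450 kN

E49XX → F_EXX = 490 MPa.
t_e = 0.707 × 8 = 5.656 mm.
R_nwl = 0.6 × 490 × 5.656 × 390 × 10⁻³ = 648.5 kN (longitudinal, 2 welds).
R_nwt = 0.6 × 490 × 5.656 × 140 × 10⁻³ = 232.8 kN (transverse, base value).
(i) R_nwl + R_nwt = 881.3 kN; (ii) 0.85 R_nwl + 1.5 R_nwt = 900.4 kN.
R_n = max = 900.4 kN [governs: (ii)]; R_n/Ω = 450.2 kN.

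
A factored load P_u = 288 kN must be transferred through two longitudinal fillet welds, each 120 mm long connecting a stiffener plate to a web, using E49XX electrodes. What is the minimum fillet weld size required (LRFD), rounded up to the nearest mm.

w = 8 mm

E49XX → F_EXX = 490 MPa.
Total weld length L = 240 mm.
Required throat t_e = P_u / (φ × 0.6 F_EXX × L) = 288 / (0.75 × 0.6 × 490 × 240 × 10⁻³) = 5.442 mm.
Required leg w = t_e / 0.707 = 7.698 mm → use 8 mm.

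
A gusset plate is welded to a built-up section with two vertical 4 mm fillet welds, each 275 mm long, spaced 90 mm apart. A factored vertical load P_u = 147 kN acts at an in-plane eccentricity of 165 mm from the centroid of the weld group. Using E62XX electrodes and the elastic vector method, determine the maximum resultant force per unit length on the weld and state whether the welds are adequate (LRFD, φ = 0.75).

E62XX → F_EXX = 620 MPa.
Total weld length L_w = 550 mm. Treat welds as unit-width lines.
Polar moment about centroid: J = 2[d³/12 + d(b/2)²] = 2[275³/12 + 275×45²] = 4580000 mm³.
Direct shear f_v = P/L_w = 147×10³ / 550 = 267.3 N/mm (vertical).
Torsion M = P·e = 147×10³ × 165 = 24255000 N·mm.
Critical point at (x, y) = (45, 137.5) from centroid. f_tx = M·y/J = 728.2 N/mm; f_ty = M·x/J = 238.3 N/mm.
Resultant f_max = √[f_tx² + (f_v + f_ty)²] = √[728.2² + (267.3 + 238.3)²] = 886.5 N/mm.
Capacity per unit length: φr_n = 0.75 × 0.6 × 620 × (0.707 × 4) = 789 N/mm.
886.5 > 789 → NOT adequate.

f_max ≈ 887 N/mm; NOT adequate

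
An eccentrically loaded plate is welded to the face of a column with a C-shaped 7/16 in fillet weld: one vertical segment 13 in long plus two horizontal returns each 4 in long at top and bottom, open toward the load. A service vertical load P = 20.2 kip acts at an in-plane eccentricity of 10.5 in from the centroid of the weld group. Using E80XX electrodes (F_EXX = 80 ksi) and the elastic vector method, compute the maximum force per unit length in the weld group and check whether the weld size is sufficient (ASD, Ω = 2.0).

f_max ≈ 3.33 kip/in; adequate

Total weld length L_w = 21 in. Treat welds as unit-width lines.
Centroid: x̄ = 2×4×2 / 21 = 0.7619 in from the vertical weld.
Polar moment about centroid: J = I_x + I_y = [13³/12 + 2×4×6.5²] + [13×0.7619² + 2(4³/12 + 4×1.238²)] = 551.6 in³.
Direct shear f_v = P/L_w = 20.2 / 21 = 0.9619 kip/in (vertical).
Torsion M = P·e = 20.2 × 10.5 = 212.1 kip·in.
Critical point at (x, y) = (3.238, 6.5) from centroid. f_tx = M·y/J = 2.5 kip/in; f_ty = M·x/J = 1.245 kip/in.
Resultant f_max = √[f_tx² + (f_v + f_ty)²] = √[2.5² + (0.9619 + 1.245)²] = 3.335 kip/in.
Capacity per unit length: r_n/Ω = (1/2.0) × 0.6 × 80 × (0.707 × 0.4375) = 7.423 kip/in.
3.335 ≤ 7.423 → adequate.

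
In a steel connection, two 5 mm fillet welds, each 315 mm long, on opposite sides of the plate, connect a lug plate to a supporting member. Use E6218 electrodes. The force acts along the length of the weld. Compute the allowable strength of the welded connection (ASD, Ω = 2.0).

R_n/Ω ≈ 414 kN

E62XX → F_EXX = 620 MPa.
Effective throat t_e = 0.707 × 5 = 3.535 mm.
Total length L = 630 mm; A_we = 3.535 × 630 = 2227 mm².
F_nw = 0.6 F_EXX = 0.6 × 620 = 372 MPa.
R_n = 372 × 2227 × 10⁻³ = 828.5 kN; R_n/Ω = 828.5/2.0 = 414.2 kN.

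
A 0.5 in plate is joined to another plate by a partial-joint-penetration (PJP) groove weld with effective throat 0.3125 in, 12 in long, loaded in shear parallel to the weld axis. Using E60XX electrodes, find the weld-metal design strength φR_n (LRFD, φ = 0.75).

E60XX → F_EXX = 60 ksi.
Effective throat (given) t_e = 0.3125 in.
A_we = 0.3125 × 12 = 3.75 in².
F_nw = 0.6 F_EXX = 36 ksi.
φR_n = 0.75 × 36 × 3.75 = 101.2 kip.

φR_n ≈ 101 kip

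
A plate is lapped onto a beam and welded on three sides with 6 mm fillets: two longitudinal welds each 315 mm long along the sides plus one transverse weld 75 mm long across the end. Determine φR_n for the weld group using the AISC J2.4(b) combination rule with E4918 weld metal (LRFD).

φR_n ≈ 659 kN

E49XX → F_EXX = 490 MPa.
t_e = 0.707 × 6 = 4.242 mm.
R_nwl = 0.6 × 490 × 4.242 × 630 × 10⁻³ = 785.7 kN (longitudinal, 2 welds).
R_nwt = 0.6 × 490 × 4.242 × 75 × 10⁻³ = 93.54 kN (transverse, base value).
(i) R_nwl + R_nwt = 879.2 kN; (ii) 0.85 R_nwl + 1.5 R_nwt = 808.2 kN.
R_n = max = 879.2 kN [governs: (i)]; φR_n = 659.4 kN.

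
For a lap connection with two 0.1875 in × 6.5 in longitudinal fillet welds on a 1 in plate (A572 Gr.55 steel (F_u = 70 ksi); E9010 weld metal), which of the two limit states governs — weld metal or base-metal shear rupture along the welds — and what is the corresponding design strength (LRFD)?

E90XX → F_EXX = 90 ksi.
t_e = 0.707 × 0.1875 = 0.1326 in; L = 13 in.
Weld metal: φR_n = 0.75 × 0.6 × 90 × 0.1326 × 13 = 69.79 kips.
Base metal (shear rupture): φR_n = 0.75 × 0.6 × 70 × 1 × 13 = 409.5 kips.
Governing: weld metal.

φR_n ≈ 69.8 kips (weld metal governs)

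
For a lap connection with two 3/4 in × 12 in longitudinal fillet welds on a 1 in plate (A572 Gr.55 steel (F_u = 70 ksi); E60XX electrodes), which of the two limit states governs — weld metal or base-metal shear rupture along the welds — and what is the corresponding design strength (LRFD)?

E60XX → F_EXX = 60 ksi.
t_e = 0.707 × 0.75 = 0.5302 in; L = 24 in.
Weld metal: φR_n = 0.75 × 0.6 × 60 × 0.5302 × 24 = 343.6 kip.
Base metal (shear rupture): φR_n = 0.75 × 0.6 × 70 × 1 × 24 = 756 kip.
Governing: weld metal.

φR_n ≈ 344 kip (weld metal governs)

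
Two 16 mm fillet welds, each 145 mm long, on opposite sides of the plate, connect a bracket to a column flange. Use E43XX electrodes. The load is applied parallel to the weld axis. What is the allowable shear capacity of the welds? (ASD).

E43XX → F_EXX = 430 MPa.
Effective throat t_e = 0.707 × 16 = 11.31 mm.
Total length L = 290 mm; A_we = 11.31 × 290 = 3280 mm².
F_nw = 0.6 F_EXX = 0.6 × 430 = 258 MPa.
R_n = 258 × 3280 × 10⁻³ = 846.4 kN; R_n/Ω = 846.4/2.0 = 423.2 kN.

R_n/Ω ≈ 423 kN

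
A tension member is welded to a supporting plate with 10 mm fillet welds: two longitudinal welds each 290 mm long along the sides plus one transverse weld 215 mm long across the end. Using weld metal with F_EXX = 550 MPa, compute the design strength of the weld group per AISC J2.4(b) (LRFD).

t_e = 0.707 × 10 = 7.07 mm.
R_nwl = 0.6 × 550 × 7.07 × 580 × 10⁻³ = 1353 kN (longitudinal, 2 welds).
R_nwt = 0.6 × 550 × 7.07 × 215 × 10⁻³ = 501.6 kN (transverse, base value).
(i) R_nwl + R_nwt = 1855 kN; (ii) 0.85 R_nwl + 1.5 R_nwt = 1903 kN.
R_n = max = 1903 kN [governs: (ii)]; φR_n = 1427 kN.

φR_n ≈ 1430 kN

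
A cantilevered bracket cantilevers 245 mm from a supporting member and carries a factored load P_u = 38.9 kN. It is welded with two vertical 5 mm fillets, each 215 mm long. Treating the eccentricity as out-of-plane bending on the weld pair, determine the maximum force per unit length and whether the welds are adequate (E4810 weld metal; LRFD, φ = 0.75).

E48XX → F_EXX = 480 MPa.
L_w = 2 × 215 = 430 mm; section modulus (unit throat) S = 2 × L²/6 = 15410 mm².
Direct shear f_v = P/L_w = 38.9×10³/430 = 90.47 N/mm.
Moment M = P × e = 38.9×10³ × 245 = 9530500 N·mm; bending f_b = M/S = 618.5 N/mm.
f_max = √(f_v² + f_b²) = √(90.47² + 618.5²) = 625.1 N/mm.
φr_n = 0.75 × 0.6 × 480 × (0.707 × 5) = 763.6 N/mm → adequate.

f_max ≈ 625 N/mm; adequate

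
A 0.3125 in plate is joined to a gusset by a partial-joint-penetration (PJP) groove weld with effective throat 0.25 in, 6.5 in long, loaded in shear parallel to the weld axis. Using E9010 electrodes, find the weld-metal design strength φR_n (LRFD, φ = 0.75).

φR_n ≈ 65.8 kips

E90XX → F_EXX = 90 ksi.
Effective throat (given) t_e = 0.25 in.
A_we = 0.25 × 6.5 = 1.625 in².
F_nw = 0.6 F_EXX = 54 ksi.
φR_n = 0.75 × 54 × 1.625 = 65.81 kips.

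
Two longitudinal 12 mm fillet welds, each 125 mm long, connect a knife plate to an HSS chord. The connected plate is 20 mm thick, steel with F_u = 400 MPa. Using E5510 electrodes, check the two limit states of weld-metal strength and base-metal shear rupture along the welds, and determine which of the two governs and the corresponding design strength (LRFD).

E55XX → F_EXX = 550 MPa.
t_e = 0.707 × 12 = 8.484 mm; L = 250 mm.
Weld metal: φR_n = 0.75 × 0.6 × 550 × 8.484 × 250 × 10⁻³ = 524.9 kN.
Base metal (shear rupture): φR_n = 0.75 × 0.6 × 400 × 20 × 250 × 10⁻³ = 900 kN.
Governing: weld metal.

φR_n ≈ 525 kN (weld metal governs)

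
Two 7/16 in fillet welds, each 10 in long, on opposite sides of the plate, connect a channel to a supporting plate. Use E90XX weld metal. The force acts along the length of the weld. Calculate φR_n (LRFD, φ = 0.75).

φR_n ≈ 251 kip

E90XX → F_EXX = 90 ksi.
Effective throat t_e = 0.707 × 0.4375 = 0.3093 in.
Total length L = 20 in; A_we = 0.3093 × 20 = 6.186 in².
F_nw = 0.6 F_EXX = 0.6 × 90 = 54 ksi.
φR_n = 0.75 × 54 × 6.186 = 250.5 kip.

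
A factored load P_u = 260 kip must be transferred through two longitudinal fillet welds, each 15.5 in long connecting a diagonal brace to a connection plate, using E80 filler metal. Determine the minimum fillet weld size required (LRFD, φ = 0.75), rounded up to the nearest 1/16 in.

w = 3/8 in

E80XX → F_EXX = 80 ksi.
Total weld length L = 31 in.
Required throat t_e = P_u / (φ × 0.6 F_EXX × L) = 260 / (0.75 × 0.6 × 80 × 31) = 0.233 in.
Required leg w = t_e / 0.707 = 0.3295 in → use 3/8 in.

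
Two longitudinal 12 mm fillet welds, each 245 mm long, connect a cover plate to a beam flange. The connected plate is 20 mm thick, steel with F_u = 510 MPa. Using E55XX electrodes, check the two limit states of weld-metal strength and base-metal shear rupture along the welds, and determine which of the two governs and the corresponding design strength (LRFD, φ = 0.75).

φR_n ≈ 1030 kN (weld metal governs)

E55XX → F_EXX = 550 MPa.
t_e = 0.707 × 12 = 8.484 mm; L = 490 mm.
Weld metal: φR_n = 0.75 × 0.6 × 550 × 8.484 × 490 × 10⁻³ = 1029 kN.
Base metal (shear rupture): φR_n = 0.75 × 0.6 × 510 × 20 × 490 × 10⁻³ = 2249 kN.
Governing: weld metal.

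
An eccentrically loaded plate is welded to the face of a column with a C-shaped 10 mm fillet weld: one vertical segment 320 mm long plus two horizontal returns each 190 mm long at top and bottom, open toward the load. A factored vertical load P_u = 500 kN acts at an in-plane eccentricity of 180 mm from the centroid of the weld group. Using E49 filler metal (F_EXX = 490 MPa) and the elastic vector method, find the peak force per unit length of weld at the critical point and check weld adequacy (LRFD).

f_max ≈ 1810 N/mm; NOT adequate

Total weld length L_w = 700 mm. Treat welds as unit-width lines.
Centroid: x̄ = 2×190×95 / 700 = 51.57 mm from the vertical weld.
Polar moment about centroid: J = I_x + I_y = [320³/12 + 2×190×160²] + [320×51.57² + 2(190³/12 + 190×43.43²)] = 15170000 mm³.
Direct shear f_v = P/L_w = 500×10³ / 700 = 714.3 N/mm (vertical).
Torsion M = P·e = 500×10³ × 180 = 90000000 N·mm.
Critical point at (x, y) = (138.4, 160) from centroid. f_tx = M·y/J = 949.3 N/mm; f_ty = M·x/J = 821.3 N/mm.
Resultant f_max = √[f_tx² + (f_v + f_ty)²] = √[949.3² + (714.3 + 821.3)²] = 1805 N/mm.
Capacity per unit length: φr_n = 0.75 × 0.6 × 490 × (0.707 × 10) = 1559 N/mm.
1805 > 1559 → NOT adequate.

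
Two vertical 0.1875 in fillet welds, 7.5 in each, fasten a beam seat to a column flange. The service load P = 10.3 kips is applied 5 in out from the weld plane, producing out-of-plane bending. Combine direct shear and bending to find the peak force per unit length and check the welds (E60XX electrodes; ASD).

E60XX → F_EXX = 60 ksi.
L_w = 2 × 7.5 = 15 in; section modulus (unit throat) S = 2 × L²/6 = 18.75 in².
Direct shear f_v = P/L_w = 10.3/15 = 0.6867 kip/in.
Moment M = P × e = 10.3 × 5 = 51.5 kip·in; bending f_b = M/S = 2.747 kip/in.
f_max = √(f_v² + f_b²) = √(0.6867² + 2.747²) = 2.831 kip/in.
r_n/Ω = (1/2.0) × 0.6 × 60 × (0.707 × 0.1875) = 2.386 kip/in → NOT adequate.

f_max ≈ 2.83 kip/in; NOT adequate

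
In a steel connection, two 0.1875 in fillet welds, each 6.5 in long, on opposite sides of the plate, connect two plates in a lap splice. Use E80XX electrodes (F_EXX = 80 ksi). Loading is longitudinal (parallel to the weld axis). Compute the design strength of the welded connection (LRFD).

Effective throat t_e = 0.707 × 0.1875 = 0.1326 in.
Total length L = 13 in; A_we = 0.1326 × 13 = 1.723 in².
F_nw = 0.6 F_EXX = 0.6 × 80 = 48 ksi.
φR_n = 0.75 × 48 × 1.723 = 62.04 kip.

φR_n ≈ 62 kip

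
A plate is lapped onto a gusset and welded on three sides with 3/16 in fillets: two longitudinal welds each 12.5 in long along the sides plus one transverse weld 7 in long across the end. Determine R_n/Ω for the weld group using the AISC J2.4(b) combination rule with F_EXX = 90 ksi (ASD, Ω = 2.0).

t_e = 0.707 × 0.1875 = 0.1326 in.
R_nwl = 0.6 × 90 × 0.1326 × 25 = 179 kip (longitudinal, 2 welds).
R_nwt = 0.6 × 90 × 0.1326 × 7 = 50.11 kip (transverse, base value).
(i) R_nwl + R_nwt = 229.1 kip; (ii) 0.85 R_nwl + 1.5 R_nwt = 227.3 kip.
R_n = max = 229.1 kip [governs: (i)]; R_n/Ω = 114.5 kip.

R_n/Ω ≈ 115 kip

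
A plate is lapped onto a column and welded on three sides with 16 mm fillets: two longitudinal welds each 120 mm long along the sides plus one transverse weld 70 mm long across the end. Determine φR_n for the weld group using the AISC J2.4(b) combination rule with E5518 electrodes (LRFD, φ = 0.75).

E55XX → F_EXX = 550 MPa.
t_e = 0.707 × 16 = 11.31 mm.
R_nwl = 0.6 × 550 × 11.31 × 240 × 10⁻³ = 895.9 kN (longitudinal, 2 welds).
R_nwt = 0.6 × 550 × 11.31 × 70 × 10⁻³ = 261.3 kN (transverse, base value).
(i) R_nwl + R_nwt = 1157 kN; (ii) 0.85 R_nwl + 1.5 R_nwt = 1153 kN.
R_n = max = 1157 kN [governs: (i)]; φR_n = 867.9 kN.

φR_n ≈ 868 kN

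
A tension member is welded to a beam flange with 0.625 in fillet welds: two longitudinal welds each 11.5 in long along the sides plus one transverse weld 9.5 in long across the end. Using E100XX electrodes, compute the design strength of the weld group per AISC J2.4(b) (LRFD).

φR_n ≈ 672 kip

E100XX → F_EXX = 100 ksi.
t_e = 0.707 × 0.625 = 0.4419 in.
R_nwl = 0.6 × 100 × 0.4419 × 23 = 609.8 kip (longitudinal, 2 welds).
R_nwt = 0.6 × 100 × 0.4419 × 9.5 = 251.9 kip (transverse, base value).
(i) R_nwl + R_nwt = 861.7 kip; (ii) 0.85 R_nwl + 1.5 R_nwt = 896.1 kip.
R_n = max = 896.1 kip [governs: (ii)]; φR_n = 672.1 kip.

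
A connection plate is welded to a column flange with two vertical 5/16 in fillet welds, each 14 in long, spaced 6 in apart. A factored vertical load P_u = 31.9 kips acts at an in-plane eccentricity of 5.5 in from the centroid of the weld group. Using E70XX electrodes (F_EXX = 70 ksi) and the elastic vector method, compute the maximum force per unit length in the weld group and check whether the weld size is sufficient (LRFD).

Total weld length L_w = 28 in. Treat welds as unit-width lines.
Polar moment about centroid: J = 2[d³/12 + d(b/2)²] = 2[14³/12 + 14×3²] = 709.3 in³.
Direct shear f_v = P/L_w = 31.9 / 28 = 1.139 kip/in (vertical).
Torsion M = P·e = 31.9 × 5.5 = 175.45 kip·in.
Critical point at (x, y) = (3, 7) from centroid. f_tx = M·y/J = 1.731 kip/in; f_ty = M·x/J = 0.742 kip/in.
Resultant f_max = √[f_tx² + (f_v + f_ty)²] = √[1.731² + (1.139 + 0.742)²] = 2.557 kip/in.
Capacity per unit length: φr_n = 0.75 × 0.6 × 70 × (0.707 × 0.3125) = 6.96 kip/in.
2.557 ≤ 6.96 → adequate.

f_max ≈ 2.56 kip/in; adequate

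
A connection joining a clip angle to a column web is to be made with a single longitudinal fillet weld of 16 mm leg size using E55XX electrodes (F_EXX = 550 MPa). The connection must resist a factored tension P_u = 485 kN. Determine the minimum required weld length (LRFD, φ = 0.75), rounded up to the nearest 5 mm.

L = 175 mm

Throat t_e = 0.707 × 16 = 11.31 mm.
φr_n = 0.75 × 0.6 × 550 × 11.31 × 10⁻³ = 2.8 kN/mm.
L_req = P_u / φr_n = 485 / 2.8 = 173.2 mm total.
Round up → use L = 175 mm.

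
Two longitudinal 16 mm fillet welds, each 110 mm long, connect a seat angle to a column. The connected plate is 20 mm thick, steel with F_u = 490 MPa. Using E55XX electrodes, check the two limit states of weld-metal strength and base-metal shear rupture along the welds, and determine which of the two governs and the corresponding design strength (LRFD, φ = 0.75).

E55XX → F_EXX = 550 MPa.
t_e = 0.707 × 16 = 11.31 mm; L = 220 mm.
Weld metal: φR_n = 0.75 × 0.6 × 550 × 11.31 × 220 × 10⁻³ = 615.9 kN.
Base metal (shear rupture): φR_n = 0.75 × 0.6 × 490 × 20 × 220 × 10⁻³ = 970.2 kN.
Governing: weld metal.

φR_n ≈ 616 kN (weld metal governs)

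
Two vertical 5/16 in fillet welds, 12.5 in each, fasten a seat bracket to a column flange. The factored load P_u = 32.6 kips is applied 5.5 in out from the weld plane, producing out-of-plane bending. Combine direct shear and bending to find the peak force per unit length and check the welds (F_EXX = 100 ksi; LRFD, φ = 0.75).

L_w = 2 × 12.5 = 25 in; section modulus (unit throat) S = 2 × L²/6 = 52.08 in².
Direct shear f_v = P/L_w = 32.6/25 = 1.304 kip/in.
Moment M = P × e = 32.6 × 5.5 = 179.3 kip·in; bending f_b = M/S = 3.443 kip/in.
f_max = √(f_v² + f_b²) = √(1.304² + 3.443²) = 3.681 kip/in.
φr_n = 0.75 × 0.6 × 100 × (0.707 × 0.3125) = 9.942 kip/in → adequate.

f_max ≈ 3.68 kip/in; adequate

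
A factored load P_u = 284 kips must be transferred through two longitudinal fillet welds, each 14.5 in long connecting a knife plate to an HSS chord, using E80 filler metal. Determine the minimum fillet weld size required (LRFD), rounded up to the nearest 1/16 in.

w = 7/16 in

E80XX → F_EXX = 80 ksi.
Total weld length L = 29 in.
Required throat t_e = P_u / (φ × 0.6 F_EXX × L) = 284 / (0.75 × 0.6 × 80 × 29) = 0.272 in.
Required leg w = t_e / 0.707 = 0.3848 in → use 7/16 in.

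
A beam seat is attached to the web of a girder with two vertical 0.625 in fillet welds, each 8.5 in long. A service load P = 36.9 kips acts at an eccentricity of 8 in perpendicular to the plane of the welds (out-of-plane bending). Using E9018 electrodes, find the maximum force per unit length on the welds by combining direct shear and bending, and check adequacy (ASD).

f_max ≈ 12.4 kip/in; NOT adequate

E90XX → F_EXX = 90 ksi.
L_w = 2 × 8.5 = 17 in; section modulus (unit throat) S = 2 × L²/6 = 24.08 in².
Direct shear f_v = P/L_w = 36.9/17 = 2.171 kip/in.
Moment M = P × e = 36.9 × 8 = 295.2 kip·in; bending f_b = M/S = 12.26 kip/in.
f_max = √(f_v² + f_b²) = √(2.171² + 12.26²) = 12.45 kip/in.
r_n/Ω = (1/2.0) × 0.6 × 90 × (0.707 × 0.625) = 11.93 kip/in → NOT adequate.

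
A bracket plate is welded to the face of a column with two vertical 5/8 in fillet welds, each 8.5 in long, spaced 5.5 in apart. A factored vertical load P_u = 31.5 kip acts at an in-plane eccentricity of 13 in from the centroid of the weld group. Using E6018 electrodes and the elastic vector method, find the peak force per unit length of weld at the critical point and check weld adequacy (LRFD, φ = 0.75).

f_max ≈ 10.1 kip/in; adequate

E60XX → F_EXX = 60 ksi.
Total weld length L_w = 17 in. Treat welds as unit-width lines.
Polar moment about centroid: J = 2[d³/12 + d(b/2)²] = 2[8.5³/12 + 8.5×2.75²] = 230.9 in³.
Direct shear f_v = P/L_w = 31.5 / 17 = 1.853 kip/in (vertical).
Torsion M = P·e = 31.5 × 13 = 409.5 kip·in.
Critical point at (x, y) = (2.75, 4.25) from centroid. f_tx = M·y/J = 7.537 kip/in; f_ty = M·x/J = 4.877 kip/in.
Resultant f_max = √[f_tx² + (f_v + f_ty)²] = √[7.537² + (1.853 + 4.877)²] = 10.1 kip/in.
Capacity per unit length: φr_n = 0.75 × 0.6 × 60 × (0.707 × 0.625) = 11.93 kip/in.
10.1 ≤ 11.93 → adequate.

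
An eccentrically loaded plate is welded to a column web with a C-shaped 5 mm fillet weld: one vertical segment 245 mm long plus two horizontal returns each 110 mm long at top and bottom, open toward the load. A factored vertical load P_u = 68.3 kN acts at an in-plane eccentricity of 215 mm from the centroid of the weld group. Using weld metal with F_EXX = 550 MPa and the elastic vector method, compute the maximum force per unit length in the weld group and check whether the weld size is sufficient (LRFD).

Total weld length L_w = 465 mm. Treat welds as unit-width lines.
Centroid: x̄ = 2×110×55 / 465 = 26.02 mm from the vertical weld.
Polar moment about centroid: J = I_x + I_y = [245³/12 + 2×110×122.5²] + [245×26.02² + 2(110³/12 + 110×28.98²)] = 5099000 mm³.
Direct shear f_v = P/L_w = 68.3×10³ / 465 = 146.9 N/mm (vertical).
Torsion M = P·e = 68.3×10³ × 215 = 14684000 N·mm.
Critical point at (x, y) = (83.98, 122.5) from centroid. f_tx = M·y/J = 352.8 N/mm; f_ty = M·x/J = 241.8 N/mm.
Resultant f_max = √[f_tx² + (f_v + f_ty)²] = √[352.8² + (146.9 + 241.8)²] = 524.9 N/mm.
Capacity per unit length: φr_n = 0.75 × 0.6 × 550 × (0.707 × 5) = 874.9 N/mm.
524.9 ≤ 874.9 → adequate.

f_max ≈ 525 N/mm; adequate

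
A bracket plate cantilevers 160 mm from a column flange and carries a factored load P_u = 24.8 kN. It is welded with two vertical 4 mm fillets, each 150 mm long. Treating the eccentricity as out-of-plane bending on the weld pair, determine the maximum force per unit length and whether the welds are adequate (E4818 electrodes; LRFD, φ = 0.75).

f_max ≈ 535 N/mm; adequate

E48XX → F_EXX = 480 MPa.
L_w = 2 × 150 = 300 mm; section modulus (unit throat) S = 2 × L²/6 = 7500 mm².
Direct shear f_v = P/L_w = 24.8×10³/300 = 82.67 N/mm.
Moment M = P × e = 24.8×10³ × 160 = 3968000 N·mm; bending f_b = M/S = 529.1 N/mm.
f_max = √(f_v² + f_b²) = √(82.67² + 529.1²) = 535.5 N/mm.
φr_n = 0.75 × 0.6 × 480 × (0.707 × 4) = 610.8 N/mm → adequate.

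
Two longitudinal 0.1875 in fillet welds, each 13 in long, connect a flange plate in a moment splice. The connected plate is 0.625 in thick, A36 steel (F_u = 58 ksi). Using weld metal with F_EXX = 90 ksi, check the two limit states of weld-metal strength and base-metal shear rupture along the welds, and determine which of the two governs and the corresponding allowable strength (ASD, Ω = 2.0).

t_e = 0.707 × 0.1875 = 0.1326 in; L = 26 in.
Weld metal: R_n/Ω = (1/2.0) × 0.6 × 90 × 0.1326 × 26 = 93.06 kips.
Base metal (shear rupture): R_n/Ω = (1/2.0) × 0.6 × 58 × 0.625 × 26 = 282.8 kips.
Governing: weld metal.

R_n/Ω ≈ 93.1 kips (weld metal governs)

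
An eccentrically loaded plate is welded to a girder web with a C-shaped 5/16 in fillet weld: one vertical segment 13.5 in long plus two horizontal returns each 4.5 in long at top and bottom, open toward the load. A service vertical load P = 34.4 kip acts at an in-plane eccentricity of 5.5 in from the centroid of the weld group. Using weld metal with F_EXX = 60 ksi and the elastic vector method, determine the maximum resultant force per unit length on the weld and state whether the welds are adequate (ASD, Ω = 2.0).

f_max ≈ 3.22 kip/in; adequate

Total weld length L_w = 22.5 in. Treat welds as unit-width lines.
Centroid: x̄ = 2×4.5×2.25 / 22.5 = 0.9 in from the vertical weld.
Polar moment about centroid: J = I_x + I_y = [13.5³/12 + 2×4.5×6.75²] + [13.5×0.9² + 2(4.5³/12 + 4.5×1.35²)] = 657.6 in³.
Direct shear f_v = P/L_w = 34.4 / 22.5 = 1.529 kip/in (vertical).
Torsion M = P·e = 34.4 × 5.5 = 189.2 kip·in.
Critical point at (x, y) = (3.6, 6.75) from centroid. f_tx = M·y/J = 1.942 kip/in; f_ty = M·x/J = 1.036 kip/in.
Resultant f_max = √[f_tx² + (f_v + f_ty)²] = √[1.942² + (1.529 + 1.036)²] = 3.217 kip/in.
Capacity per unit length: r_n/Ω = (1/2.0) × 0.6 × 60 × (0.707 × 0.3125) = 3.977 kip/in.
3.217 ≤ 3.977 → adequate.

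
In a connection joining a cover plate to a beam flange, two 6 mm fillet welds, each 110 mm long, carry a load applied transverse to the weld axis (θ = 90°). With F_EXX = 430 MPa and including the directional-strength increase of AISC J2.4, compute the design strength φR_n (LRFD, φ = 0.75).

t_e = 0.707 × 6 = 4.242 mm; A_we = 4.242 × 220 = 933.2 mm².
Directional factor: 1.0 + 0.5 sin^1.5(90°) = 1.5.
F_nw = 0.6 × 430 × 1.5 = 387 MPa.
φR_n = 0.75 × 387 × 933.2 × 10⁻³ = 270.9 kN.

φR_n ≈ 271 kN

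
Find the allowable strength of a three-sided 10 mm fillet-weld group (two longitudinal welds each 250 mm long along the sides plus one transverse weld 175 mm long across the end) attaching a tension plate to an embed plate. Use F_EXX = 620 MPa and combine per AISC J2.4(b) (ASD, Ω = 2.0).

t_e = 0.707 × 10 = 7.07 mm.
R_nwl = 0.6 × 620 × 7.07 × 500 × 10⁻³ = 1315 kN (longitudinal, 2 welds).
R_nwt = 0.6 × 620 × 7.07 × 175 × 10⁻³ = 460.3 kN (transverse, base value).
(i) R_nwl + R_nwt = 1775 kN; (ii) 0.85 R_nwl + 1.5 R_nwt = 1808 kN.
R_n = max = 1808 kN [governs: (ii)]; R_n/Ω = 904.1 kN.

R_n/Ω ≈ 904 kN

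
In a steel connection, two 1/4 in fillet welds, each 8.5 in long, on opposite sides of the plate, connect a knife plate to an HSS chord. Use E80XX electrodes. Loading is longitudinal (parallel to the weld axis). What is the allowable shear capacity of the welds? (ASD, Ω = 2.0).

R_n/Ω ≈ 72.1 kip

E80XX → F_EXX = 80 ksi.
Effective throat t_e = 0.707 × 0.25 = 0.1767 in.
Total length L = 17 in; A_we = 0.1767 × 17 = 3.005 in².
F_nw = 0.6 F_EXX = 0.6 × 80 = 48 ksi.
R_n = 48 × 3.005 = 144.2 kip; R_n/Ω = 144.2/2.0 = 72.11 kip.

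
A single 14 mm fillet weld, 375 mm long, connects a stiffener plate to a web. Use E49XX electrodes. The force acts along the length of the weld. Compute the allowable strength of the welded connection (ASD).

E49XX → F_EXX = 490 MPa.
Effective throat t_e = 0.707 × 14 = 9.898 mm.
Total length L = 375 mm; A_we = 9.898 × 375 = 3712 mm².
F_nw = 0.6 F_EXX = 0.6 × 490 = 294 MPa.
R_n = 294 × 3712 × 10⁻³ = 1091 kN; R_n/Ω = 1091/2.0 = 545.6 kN.

R_n/Ω ≈ 546 kN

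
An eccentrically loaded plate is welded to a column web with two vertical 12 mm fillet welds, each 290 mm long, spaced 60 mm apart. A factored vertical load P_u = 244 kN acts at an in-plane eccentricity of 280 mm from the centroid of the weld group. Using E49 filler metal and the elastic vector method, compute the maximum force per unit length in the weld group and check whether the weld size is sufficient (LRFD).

E49XX → F_EXX = 490 MPa.
Total weld length L_w = 580 mm. Treat welds as unit-width lines.
Polar moment about centroid: J = 2[d³/12 + d(b/2)²] = 2[290³/12 + 290×30²] = 4587000 mm³.
Direct shear f_v = P/L_w = 244×10³ / 580 = 420.7 N/mm (vertical).
Torsion M = P·e = 244×10³ × 280 = 68320000 N·mm.
Critical point at (x, y) = (30, 145) from centroid. f_tx = M·y/J = 2160 N/mm; f_ty = M·x/J = 446.8 N/mm.
Resultant f_max = √[f_tx² + (f_v + f_ty)²] = √[2160² + (420.7 + 446.8)²] = 2327 N/mm.
Capacity per unit length: φr_n = 0.75 × 0.6 × 490 × (0.707 × 12) = 1871 N/mm.
2327 > 1871 → NOT adequate.

f_max ≈ 2330 N/mm; NOT adequate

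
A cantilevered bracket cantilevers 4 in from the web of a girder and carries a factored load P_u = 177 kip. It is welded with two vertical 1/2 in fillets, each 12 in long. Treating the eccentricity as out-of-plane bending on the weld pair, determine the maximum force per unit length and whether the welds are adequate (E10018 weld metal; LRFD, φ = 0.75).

f_max ≈ 16.5 kip/in; NOT adequate

E100XX → F_EXX = 100 ksi.
L_w = 2 × 12 = 24 in; section modulus (unit throat) S = 2 × L²/6 = 48 in².
Direct shear f_v = P/L_w = 177/24 = 7.375 kip/in.
Moment M = P × e = 177 × 4 = 708 kip·in; bending f_b = M/S = 14.75 kip/in.
f_max = √(f_v² + f_b²) = √(7.375² + 14.75²) = 16.49 kip/in.
φr_n = 0.75 × 0.6 × 100 × (0.707 × 0.5) = 15.91 kip/in → NOT adequate.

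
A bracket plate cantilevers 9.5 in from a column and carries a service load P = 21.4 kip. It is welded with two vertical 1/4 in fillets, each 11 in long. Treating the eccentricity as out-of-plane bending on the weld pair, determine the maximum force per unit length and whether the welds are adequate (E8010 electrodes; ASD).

f_max ≈ 5.13 kip/in; NOT adequate

E80XX → F_EXX = 80 ksi.
L_w = 2 × 11 = 22 in; section modulus (unit throat) S = 2 × L²/6 = 40.33 in².
Direct shear f_v = P/L_w = 21.4/22 = 0.9727 kip/in.
Moment M = P × e = 21.4 × 9.5 = 203.3 kip·in; bending f_b = M/S = 5.04 kip/in.
f_max = √(f_v² + f_b²) = √(0.9727² + 5.04²) = 5.133 kip/in.
r_n/Ω = (1/2.0) × 0.6 × 80 × (0.707 × 0.25) = 4.242 kip/in → NOT adequate.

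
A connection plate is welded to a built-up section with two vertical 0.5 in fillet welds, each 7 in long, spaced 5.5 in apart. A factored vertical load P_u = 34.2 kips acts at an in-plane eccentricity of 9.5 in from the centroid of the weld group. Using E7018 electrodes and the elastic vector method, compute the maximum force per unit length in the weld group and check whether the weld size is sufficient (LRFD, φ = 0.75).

f_max ≈ 10.6 kip/in; adequate

E70XX → F_EXX = 70 ksi.
Total weld length L_w = 14 in. Treat welds as unit-width lines.
Polar moment about centroid: J = 2[d³/12 + d(b/2)²] = 2[7³/12 + 7×2.75²] = 163 in³.
Direct shear f_v = P/L_w = 34.2 / 14 = 2.443 kip/in (vertical).
Torsion M = P·e = 34.2 × 9.5 = 324.9 kip·in.
Critical point at (x, y) = (2.75, 3.5) from centroid. f_tx = M·y/J = 6.975 kip/in; f_ty = M·x/J = 5.48 kip/in.
Resultant f_max = √[f_tx² + (f_v + f_ty)²] = √[6.975² + (2.443 + 5.48)²] = 10.56 kip/in.
Capacity per unit length: φr_n = 0.75 × 0.6 × 70 × (0.707 × 0.5) = 11.14 kip/in.
10.56 ≤ 11.14 → adequate.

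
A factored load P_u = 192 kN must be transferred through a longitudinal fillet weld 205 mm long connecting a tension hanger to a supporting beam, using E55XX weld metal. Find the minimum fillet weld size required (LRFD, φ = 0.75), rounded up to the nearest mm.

w = 6 mm

E55XX → F_EXX = 550 MPa.
Total weld length L = 205 mm.
Required throat t_e = P_u / (φ × 0.6 F_EXX × L) = 192 / (0.75 × 0.6 × 550 × 205 × 10⁻³) = 3.784 mm.
Required leg w = t_e / 0.707 = 5.352 mm → use 6 mm.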